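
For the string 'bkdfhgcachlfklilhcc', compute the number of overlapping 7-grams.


String 'bkdfhgcachlfklilhcc' has length L = 19.
Number of overlapping n-grams = L - n + 1
Substituting: 19 - 7 + 1 = 13

13


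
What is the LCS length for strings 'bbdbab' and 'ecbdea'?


DP table for LCS of 'bbdbab' and 'ecbdea':
       e  c  b  d  e  a
    0  0  0  0  0  0  0
  b 0  0  0  1  1  1  1
  b 0  0  0  1  1  1  1
  d 0  0  0  1  2  2  2
  b 0  0  0  1  2  2  2
  a 0  0  0  1  2  2  3
  b 0  0  0  1  2  2  3
LCS: 'bda'
LCS length = 3

3


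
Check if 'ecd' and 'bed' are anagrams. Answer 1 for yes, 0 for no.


Sort characters of 'ecd': 'cde'
Sort characters of 'bed': 'bde'
Sorted forms differ -> they are NOT anagrams
Result: 0

0


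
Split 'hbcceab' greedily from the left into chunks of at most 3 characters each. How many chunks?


'hbcceab' has 7 characters.
Chunking with max size 3:
  Chunk 1: 'hbc' (positions 0-2)
  Chunk 2: 'cea' (positions 3-5)
  Chunk 3: 'b' (positions 6-6)
Total chunks: ceil(7 / 3) = 3

3


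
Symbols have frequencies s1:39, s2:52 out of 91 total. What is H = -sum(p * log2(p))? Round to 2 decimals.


Computing entropy H = -sum(p_i * log2(p_i)):
  s1: p = 39/91 = 0.4286, -p*log2(p) = 0.5239
  s2: p = 52/91 = 0.5714, -p*log2(p) = 0.4613
H = sum of terms = 0.9852
Rounded to 2 decimals: 0.99

0.99


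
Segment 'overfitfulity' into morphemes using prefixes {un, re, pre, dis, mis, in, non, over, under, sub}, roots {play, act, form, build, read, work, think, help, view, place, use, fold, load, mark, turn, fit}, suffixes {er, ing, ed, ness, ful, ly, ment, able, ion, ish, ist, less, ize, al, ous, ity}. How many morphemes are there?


Segmenting 'overfitfulity' against the inventory:
  'over' -> prefix (morpheme 1)
  'fit' -> root (morpheme 2)
  'ful' -> suffix (morpheme 3)
  'ity' -> suffix (morpheme 4)
Total morphemes: 4

4


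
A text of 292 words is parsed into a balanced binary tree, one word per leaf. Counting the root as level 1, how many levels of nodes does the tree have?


In a balanced binary tree with n leaves the deepest leaf is ceil(log2(n)) edges below the root,
so counting node levels inclusive of root and leaves gives ceil(log2(n)) + 1 levels.
log2(292) = 8.1898
ceil(8.1898) = 9
levels = 9 + 1 = 10

10


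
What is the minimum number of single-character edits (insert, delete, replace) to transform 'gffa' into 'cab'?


Building DP table for s1='gffa' (len 4) and s2='cab' (len 3):
       c  a  b
    0  1  2  3
  g 1  1  2  3
  f 2  2  2  3
  f 3  3  3  3
  a 4  4  3  4
Edit distance = dp[4][3] = 4

4


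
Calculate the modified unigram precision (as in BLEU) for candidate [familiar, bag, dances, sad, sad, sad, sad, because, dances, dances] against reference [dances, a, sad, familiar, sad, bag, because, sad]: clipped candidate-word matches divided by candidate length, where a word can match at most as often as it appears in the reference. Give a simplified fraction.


Reference word counts: {'a': 1, 'bag': 1, 'because': 1, 'dances': 1, 'familiar': 1, 'sad': 3}
Checking each candidate word (with clipping):
  'familiar' -> in reference (ref count 1, used 1/1) -> match (matches: 1)
  'bag' -> in reference (ref count 1, used 1/1) -> match (matches: 2)
  'dances' -> in reference (ref count 1, used 1/1) -> match (matches: 3)
  'sad' -> in reference (ref count 3, used 1/3) -> match (matches: 4)
  'sad' -> in reference (ref count 3, used 2/3) -> match (matches: 5)
  'sad' -> in reference (ref count 3, used 3/3) -> match (matches: 6)
  'sad' -> ref count 3 already used up (3/3) -> clipped, no match (matches: 6)
  'because' -> in reference (ref count 1, used 1/1) -> match (matches: 7)
  'dances' -> ref count 1 already used up (1/1) -> clipped, no match (matches: 7)
  'dances' -> ref count 1 already used up (1/1) -> clipped, no match (matches: 7)
Clipped matches: 7, Candidate length: 10
Precision = 7/10

7/10


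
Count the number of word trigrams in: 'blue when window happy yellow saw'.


Word trigrams from [6] words:
  Trigram 1: (blue when window)
  Trigram 2: (when window happy)
  Trigram 3: (window happy yellow)
  Trigram 4: (happy yellow saw)
Total word trigrams: 6 - 2 = 4

4


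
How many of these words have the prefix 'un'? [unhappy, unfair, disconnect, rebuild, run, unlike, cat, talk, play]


Checking each word for prefix 'un':
  'unhappy' -> YES, starts with 'un' (count: 1)
  'unfair' -> YES, starts with 'un' (count: 2)
  'disconnect' -> no (count: 2)
  'rebuild' -> no (count: 2)
  'run' -> no (count: 2)
  'unlike' -> YES, starts with 'un' (count: 3)
  'cat' -> no (count: 3)
  'talk' -> no (count: 3)
  'play' -> no (count: 3)
Total with prefix 'un': 3

3


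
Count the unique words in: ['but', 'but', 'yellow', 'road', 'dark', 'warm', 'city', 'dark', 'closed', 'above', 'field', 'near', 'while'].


Listing all tokens and tracking unique types:
  Token 1: 'but' -> NEW (unique so far: 1)
  Token 2: 'but' -> duplicate (unique so far: 1)
  Token 3: 'yellow' -> NEW (unique so far: 2)
  Token 4: 'road' -> NEW (unique so far: 3)
  Token 5: 'dark' -> NEW (unique so far: 4)
  Token 6: 'warm' -> NEW (unique so far: 5)
  Token 7: 'city' -> NEW (unique so far: 6)
  Token 8: 'dark' -> duplicate (unique so far: 6)
  Token 9: 'closed' -> NEW (unique so far: 7)
  Token 10: 'above' -> NEW (unique so far: 8)
  Token 11: 'field' -> NEW (unique so far: 9)
  Token 12: 'near' -> NEW (unique so far: 10)
  Token 13: 'while' -> NEW (unique so far: 11)
Unique types: ('above', 'but', 'city', 'closed', 'dark', 'field', 'near', 'road', 'warm', 'while', 'yellow')
Vocabulary size: 11

11


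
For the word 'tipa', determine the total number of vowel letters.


Scanning each character of 'tipa':
  Position 1: 't' -> consonant (running count: 0)
  Position 2: 'i' -> vowel (running count: 1)
  Position 3: 'p' -> consonant (running count: 1)
  Position 4: 'a' -> vowel (running count: 2)
Total vowels: 2

2


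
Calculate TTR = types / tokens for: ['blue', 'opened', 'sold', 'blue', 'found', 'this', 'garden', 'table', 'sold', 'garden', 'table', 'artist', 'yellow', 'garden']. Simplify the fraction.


Tokens: 14
Unique types: ('artist', 'blue', 'found', 'garden', 'opened', 'sold', 'table', 'this', 'yellow') = 9
TTR = 9/14
Already in lowest terms.

9/14


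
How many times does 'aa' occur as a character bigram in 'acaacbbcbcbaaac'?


Scanning 'acaacbbcbcbaaac' for bigram 'aa':
  Position 0: 'ac' -> no
  Position 1: 'ca' -> no
  Position 2: 'aa' -> MATCH
  Position 3: 'ac' -> no
  Position 4: 'cb' -> no
  Position 5: 'bb' -> no
  Position 6: 'bc' -> no
  Position 7: 'cb' -> no
  Position 8: 'bc' -> no
  Position 9: 'cb' -> no
  Position 10: 'ba' -> no
  Position 11: 'aa' -> MATCH
  Position 12: 'aa' -> MATCH
  Position 13: 'ac' -> no
Total matches: 3

3


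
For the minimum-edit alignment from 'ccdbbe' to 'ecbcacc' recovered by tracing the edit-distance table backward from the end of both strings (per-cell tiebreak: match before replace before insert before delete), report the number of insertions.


Edit distance = 6. Backtracking from cell (6, 7) with preference match > replace > insert > delete,
then listing the resulting alignment 'ccdbbe' -> 'ecbcacc' left to right:
  Step 1: insert 'e' [insertion #1]
  Step 2: keep 'c'
  Step 3: replace c->b
  Step 4: replace d->c
  Step 5: replace b->a
  Step 6: replace b->c
  Step 7: replace e->c
Total insertions: 1

1


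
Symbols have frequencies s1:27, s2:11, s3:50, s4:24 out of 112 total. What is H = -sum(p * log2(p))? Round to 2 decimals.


Computing entropy H = -sum(p_i * log2(p_i)):
  s1: p = 27/112 = 0.2411, -p*log2(p) = 0.4948
  s2: p = 11/112 = 0.0982, -p*log2(p) = 0.3288
  s3: p = 50/112 = 0.4464, -p*log2(p) = 0.5194
  s4: p = 24/112 = 0.2143, -p*log2(p) = 0.4762
H = sum of terms = 1.8192
Rounded to 2 decimals: 1.82

1.82


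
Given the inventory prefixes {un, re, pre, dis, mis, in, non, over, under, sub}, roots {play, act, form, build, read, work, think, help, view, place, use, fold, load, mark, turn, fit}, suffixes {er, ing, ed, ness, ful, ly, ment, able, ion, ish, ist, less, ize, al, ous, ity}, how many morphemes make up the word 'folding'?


Segmenting 'folding' against the inventory:
  'fold' -> root (morpheme 1)
  'ing' -> suffix (morpheme 2)
Total morphemes: 2

2


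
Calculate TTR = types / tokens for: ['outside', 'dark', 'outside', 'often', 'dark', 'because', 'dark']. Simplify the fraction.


Tokens: 7
Unique types: ('because', 'dark', 'often', 'outside') = 4
TTR = 4/7
Already in lowest terms.

4/7


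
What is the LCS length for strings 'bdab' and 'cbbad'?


DP table for LCS of 'bdab' and 'cbbad':
       c  b  b  a  d
    0  0  0  0  0  0
  b 0  0  1  1  1  1
  d 0  0  1  1  1  2
  a 0  0  1  1  2  2
  b 0  0  1  2  2  2
LCS: 'bd'
LCS length = 2

2


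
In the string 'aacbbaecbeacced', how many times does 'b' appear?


Scanning 'aacbbaecbeacced' for 'b':
  Position 3: 'b' -> MATCH (count: 1)
  Position 4: 'b' -> MATCH (count: 2)
  Position 8: 'b' -> MATCH (count: 3)
Total occurrences of 'b': 3

3


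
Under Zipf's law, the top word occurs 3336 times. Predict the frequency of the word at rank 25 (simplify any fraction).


Zipf's law: freq(rank) = f1 / rank
f1 = 3336, rank = 25
freq = 3336 / 25
GCD(3336, 25) = 1
Simplified: 3336/25

3336/25


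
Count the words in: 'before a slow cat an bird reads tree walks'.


Counting words by splitting on spaces:
  Word 1: 'before'
  Word 2: 'a'
  Word 3: 'slow'
  Word 4: 'cat'
  Word 5: 'an'
  Word 6: 'bird'
  Word 7: 'reads'
  Word 8: 'tree'
  Word 9: 'walks'
Total words: 9

9


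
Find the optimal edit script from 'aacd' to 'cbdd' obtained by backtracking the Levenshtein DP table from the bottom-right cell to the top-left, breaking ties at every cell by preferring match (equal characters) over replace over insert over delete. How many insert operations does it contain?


Edit distance = 3. Backtracking from cell (4, 4) with preference match > replace > insert > delete,
then listing the resulting alignment 'aacd' -> 'cbdd' left to right:
  Step 1: replace a->c
  Step 2: replace a->b
  Step 3: replace c->d
  Step 4: keep 'd'
Total insertions: 0

0


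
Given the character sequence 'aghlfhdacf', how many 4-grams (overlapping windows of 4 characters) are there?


String 'aghlfhdacf' has length L = 10.
Number of overlapping n-grams = L - n + 1
Substituting: 10 - 4 + 1 = 7

7


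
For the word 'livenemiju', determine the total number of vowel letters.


Scanning each character of 'livenemiju':
  Position 1: 'l' -> consonant (running count: 0)
  Position 2: 'i' -> vowel (running count: 1)
  Position 3: 'v' -> consonant (running count: 1)
  Position 4: 'e' -> vowel (running count: 2)
  Position 5: 'n' -> consonant (running count: 2)
  Position 6: 'e' -> vowel (running count: 3)
  Position 7: 'm' -> consonant (running count: 3)
  Position 8: 'i' -> vowel (running count: 4)
  Position 9: 'j' -> consonant (running count: 4)
  Position 10: 'u' -> vowel (running count: 5)
Total vowels: 5

5


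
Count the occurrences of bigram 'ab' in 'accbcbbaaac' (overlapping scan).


Scanning 'accbcbbaaac' for bigram 'ab':
  Position 0: 'ac' -> no
  Position 1: 'cc' -> no
  Position 2: 'cb' -> no
  Position 3: 'bc' -> no
  Position 4: 'cb' -> no
  Position 5: 'bb' -> no
  Position 6: 'ba' -> no
  Position 7: 'aa' -> no
  Position 8: 'aa' -> no
  Position 9: 'ac' -> no
Total matches: 0

0


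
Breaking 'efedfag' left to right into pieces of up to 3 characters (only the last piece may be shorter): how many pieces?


'efedfag' has 7 characters.
Chunking with max size 3:
  Chunk 1: 'efe' (positions 0-2)
  Chunk 2: 'dfa' (positions 3-5)
  Chunk 3: 'g' (positions 6-6)
Total chunks: ceil(7 / 3) = 3

3


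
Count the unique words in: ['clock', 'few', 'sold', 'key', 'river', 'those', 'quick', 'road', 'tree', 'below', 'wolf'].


Listing all tokens and tracking unique types:
  Token 1: 'clock' -> NEW (unique so far: 1)
  Token 2: 'few' -> NEW (unique so far: 2)
  Token 3: 'sold' -> NEW (unique so far: 3)
  Token 4: 'key' -> NEW (unique so far: 4)
  Token 5: 'river' -> NEW (unique so far: 5)
  Token 6: 'those' -> NEW (unique so far: 6)
  Token 7: 'quick' -> NEW (unique so far: 7)
  Token 8: 'road' -> NEW (unique so far: 8)
  Token 9: 'tree' -> NEW (unique so far: 9)
  Token 10: 'below' -> NEW (unique so far: 10)
  Token 11: 'wolf' -> NEW (unique so far: 11)
Unique types: ('below', 'clock', 'few', 'key', 'quick', 'river', 'road', 'sold', 'those', 'tree', 'wolf')
Vocabulary size: 11

11


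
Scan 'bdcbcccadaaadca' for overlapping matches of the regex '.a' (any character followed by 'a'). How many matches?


Pattern: .a means any character followed by 'a'.
Scanning 'bdcbcccadaaadca' position-by-position:
  Pos 0: window 'bd' -> no
  Pos 1: window 'dc' -> no
  Pos 2: window 'cb' -> no
  Pos 3: window 'bc' -> no
  Pos 4: window 'cc' -> no
  Pos 5: window 'cc' -> no
  Pos 6: window 'ca' -> MATCH
  Pos 7: window 'ad' -> no
  Pos 8: window 'da' -> MATCH
  Pos 9: window 'aa' -> MATCH
  Pos 10: window 'aa' -> MATCH
  Pos 11: window 'ad' -> no
  Pos 12: window 'dc' -> no
  Pos 13: window 'ca' -> MATCH
  Pos 14: window 'a' -> no
Total matches: 5

5


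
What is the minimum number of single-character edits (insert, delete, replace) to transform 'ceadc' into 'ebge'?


Building DP table for s1='ceadc' (len 5) and s2='ebge' (len 4):
       e  b  g  e
    0  1  2  3  4
  c 1  1  2  3  4
  e 2  1  2  3  3
  a 3  2  2  3  4
  d 4  3  3  3  4
  c 5  4  4  4  4
Edit distance = dp[5][4] = 4

4


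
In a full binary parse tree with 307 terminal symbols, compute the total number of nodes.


Leaf nodes (terminals): 307
Internal nodes = n - 1 = 307 - 1 = 306
Total = leaves + internal = 307 + 306 = 613

613


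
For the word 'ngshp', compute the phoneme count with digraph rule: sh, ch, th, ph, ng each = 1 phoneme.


Parsing 'ngshp' greedily, digraphs first:
  'ng' -> digraph (1 consonant phoneme) (phonemes so far: 1)
  'sh' -> digraph (1 consonant phoneme) (phonemes so far: 2)
  'p' -> consonant phoneme (phonemes so far: 3)
Total phonemes: 3

3


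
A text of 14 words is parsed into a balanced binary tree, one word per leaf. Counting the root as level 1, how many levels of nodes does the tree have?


In a balanced binary tree with n leaves the deepest leaf is ceil(log2(n)) edges below the root,
so counting node levels inclusive of root and leaves gives ceil(log2(n)) + 1 levels.
log2(14) = 3.8074
ceil(3.8074) = 4
levels = 4 + 1 = 5

5


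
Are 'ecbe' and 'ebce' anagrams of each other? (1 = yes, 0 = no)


Sort characters of 'ecbe': 'bcee'
Sort characters of 'ebce': 'bcee'
Sorted forms match -> they ARE anagrams
Result: 1

1


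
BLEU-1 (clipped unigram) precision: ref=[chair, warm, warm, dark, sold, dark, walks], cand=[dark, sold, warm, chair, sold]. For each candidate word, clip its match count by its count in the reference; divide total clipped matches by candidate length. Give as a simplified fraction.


Reference word counts: {'chair': 1, 'dark': 2, 'sold': 1, 'walks': 1, 'warm': 2}
Checking each candidate word (with clipping):
  'dark' -> in reference (ref count 2, used 1/2) -> match (matches: 1)
  'sold' -> in reference (ref count 1, used 1/1) -> match (matches: 2)
  'warm' -> in reference (ref count 2, used 1/2) -> match (matches: 3)
  'chair' -> in reference (ref count 1, used 1/1) -> match (matches: 4)
  'sold' -> ref count 1 already used up (1/1) -> clipped, no match (matches: 4)
Clipped matches: 4, Candidate length: 5
Precision = 4/5

4/5


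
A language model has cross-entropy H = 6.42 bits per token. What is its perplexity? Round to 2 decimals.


Perplexity formula: PP = 2^H
H = 6.42
PP = 2^6.42
Decompose: 2^6.42 = 2^6 * 2^0.42
2^6 = 64, 2^0.42 ~ 1.3379276
PP ~ 64 * 1.3379276 = 85.6273664
Rounded to 2 decimals: 85.63

85.63


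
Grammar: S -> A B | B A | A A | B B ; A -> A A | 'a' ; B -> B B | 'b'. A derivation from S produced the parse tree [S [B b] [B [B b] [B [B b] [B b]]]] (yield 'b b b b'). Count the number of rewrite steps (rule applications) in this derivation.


Every bracketed nonterminal node [X ...] in the tree is produced by exactly one rule application.
Reading the tree off as a leftmost derivation:
  Step 1: S  =>  B B   (applied S -> B B)
  Step 2: B B  =>  b B   (applied B -> b)
  Step 3: b B  =>  b B B   (applied B -> B B)
  Step 4: b B B  =>  b b B   (applied B -> b)
  Step 5: b b B  =>  b b B B   (applied B -> B B)
  Step 6: b b B B  =>  b b b B   (applied B -> b)
  Step 7: b b b B  =>  b b b b   (applied B -> b)
Final yield: b b b b
Total rewrite steps: 7

7


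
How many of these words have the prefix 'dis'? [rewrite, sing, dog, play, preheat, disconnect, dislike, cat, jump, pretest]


Checking each word for prefix 'dis':
  'rewrite' -> no (count: 0)
  'sing' -> no (count: 0)
  'dog' -> no (count: 0)
  'play' -> no (count: 0)
  'preheat' -> no (count: 0)
  'disconnect' -> YES, starts with 'dis' (count: 1)
  'dislike' -> YES, starts with 'dis' (count: 2)
  'cat' -> no (count: 2)
  'jump' -> no (count: 2)
  'pretest' -> no (count: 2)
Total with prefix 'dis': 2

2


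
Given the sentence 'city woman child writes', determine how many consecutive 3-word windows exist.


Word trigrams from [4] words:
  Trigram 1: (city woman child)
  Trigram 2: (woman child writes)
Total word trigrams: 4 - 2 = 2

2


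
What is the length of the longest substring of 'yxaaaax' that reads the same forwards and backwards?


Scanning 'yxaaaax' for palindromic substrings.
Substring at positions 1-6: 'xaaaax'.
Check: reverse('xaaaax') = 'xaaaax' -> palindrome confirmed.
Neighbouring characters ('y' / '-') break symmetry, so it cannot extend further.
No longer palindromic substring exists; longest length = 6

6


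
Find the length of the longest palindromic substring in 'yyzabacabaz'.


Scanning 'yyzabacabaz' for palindromic substrings.
Substring at positions 2-10: 'zabacabaz'.
Check: reverse('zabacabaz') = 'zabacabaz' -> palindrome confirmed.
Neighbouring characters ('y' / '-') break symmetry, so it cannot extend further.
No longer palindromic substring exists; longest length = 9

9


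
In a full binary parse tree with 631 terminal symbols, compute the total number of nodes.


Leaf nodes (terminals): 631
Internal nodes = n - 1 = 631 - 1 = 630
Total = leaves + internal = 631 + 630 = 1261

1261


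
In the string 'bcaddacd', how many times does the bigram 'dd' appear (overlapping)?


Scanning 'bcaddacd' for bigram 'dd':
  Position 0: 'bc' -> no
  Position 1: 'ca' -> no
  Position 2: 'ad' -> no
  Position 3: 'dd' -> MATCH
  Position 4: 'da' -> no
  Position 5: 'ac' -> no
  Position 6: 'cd' -> no
Total matches: 1

1


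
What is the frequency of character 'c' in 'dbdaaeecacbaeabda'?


Scanning 'dbdaaeecacbaeabda' for 'c':
  Position 7: 'c' -> MATCH (count: 1)
  Position 9: 'c' -> MATCH (count: 2)
Total occurrences of 'c': 2

2


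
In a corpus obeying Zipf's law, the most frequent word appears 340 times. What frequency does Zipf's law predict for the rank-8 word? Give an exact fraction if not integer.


Zipf's law: freq(rank) = f1 / rank
f1 = 340, rank = 8
freq = 340 / 8
GCD(340, 8) = 4
Simplified: 85/2

85/2


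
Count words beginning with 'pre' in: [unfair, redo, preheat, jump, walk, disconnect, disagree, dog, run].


Checking each word for prefix 'pre':
  'unfair' -> no (count: 0)
  'redo' -> no (count: 0)
  'preheat' -> YES, starts with 'pre' (count: 1)
  'jump' -> no (count: 1)
  'walk' -> no (count: 1)
  'disconnect' -> no (count: 1)
  'disagree' -> no (count: 1)
  'dog' -> no (count: 1)
  'run' -> no (count: 1)
Total with prefix 'pre': 1

1


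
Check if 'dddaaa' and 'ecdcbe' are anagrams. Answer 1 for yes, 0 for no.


Sort characters of 'dddaaa': 'aaaddd'
Sort characters of 'ecdcbe': 'bccdee'
Sorted forms differ -> they are NOT anagrams
Result: 0

0


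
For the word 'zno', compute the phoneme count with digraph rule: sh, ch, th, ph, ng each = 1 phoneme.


Parsing 'zno' greedily, digraphs first:
  'z' -> consonant phoneme (phonemes so far: 1)
  'n' -> consonant phoneme (phonemes so far: 2)
  'o' -> vowel phoneme (phonemes so far: 3)
Total phonemes: 3

3


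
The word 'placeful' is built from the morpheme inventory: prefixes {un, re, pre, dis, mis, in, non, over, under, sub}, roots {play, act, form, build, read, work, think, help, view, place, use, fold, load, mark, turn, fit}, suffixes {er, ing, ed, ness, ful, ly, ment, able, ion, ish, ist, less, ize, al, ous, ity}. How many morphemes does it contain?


Segmenting 'placeful' against the inventory:
  'place' -> root (morpheme 1)
  'ful' -> suffix (morpheme 2)
Total morphemes: 2

2


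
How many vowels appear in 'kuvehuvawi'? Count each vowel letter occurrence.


Scanning each character of 'kuvehuvawi':
  Position 1: 'k' -> consonant (running count: 0)
  Position 2: 'u' -> vowel (running count: 1)
  Position 3: 'v' -> consonant (running count: 1)
  Position 4: 'e' -> vowel (running count: 2)
  Position 5: 'h' -> consonant (running count: 2)
  Position 6: 'u' -> vowel (running count: 3)
  Position 7: 'v' -> consonant (running count: 3)
  Position 8: 'a' -> vowel (running count: 4)
  Position 9: 'w' -> consonant (running count: 4)
  Position 10: 'i' -> vowel (running count: 5)
Total vowels: 5

5


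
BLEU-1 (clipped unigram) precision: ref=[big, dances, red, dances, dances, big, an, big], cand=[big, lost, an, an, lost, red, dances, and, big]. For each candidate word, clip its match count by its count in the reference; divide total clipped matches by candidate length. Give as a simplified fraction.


Reference word counts: {'an': 1, 'big': 3, 'dances': 3, 'red': 1}
Checking each candidate word (with clipping):
  'big' -> in reference (ref count 3, used 1/3) -> match (matches: 1)
  'lost' -> not in reference -> no match (matches: 1)
  'an' -> in reference (ref count 1, used 1/1) -> match (matches: 2)
  'an' -> ref count 1 already used up (1/1) -> clipped, no match (matches: 2)
  'lost' -> not in reference -> no match (matches: 2)
  'red' -> in reference (ref count 1, used 1/1) -> match (matches: 3)
  'dances' -> in reference (ref count 3, used 1/3) -> match (matches: 4)
  'and' -> not in reference -> no match (matches: 4)
  'big' -> in reference (ref count 3, used 2/3) -> match (matches: 5)
Clipped matches: 5, Candidate length: 9
Precision = 5/9

5/9


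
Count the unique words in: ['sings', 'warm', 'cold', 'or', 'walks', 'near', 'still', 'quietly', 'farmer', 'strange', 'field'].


Listing all tokens and tracking unique types:
  Token 1: 'sings' -> NEW (unique so far: 1)
  Token 2: 'warm' -> NEW (unique so far: 2)
  Token 3: 'cold' -> NEW (unique so far: 3)
  Token 4: 'or' -> NEW (unique so far: 4)
  Token 5: 'walks' -> NEW (unique so far: 5)
  Token 6: 'near' -> NEW (unique so far: 6)
  Token 7: 'still' -> NEW (unique so far: 7)
  Token 8: 'quietly' -> NEW (unique so far: 8)
  Token 9: 'farmer' -> NEW (unique so far: 9)
  Token 10: 'strange' -> NEW (unique so far: 10)
  Token 11: 'field' -> NEW (unique so far: 11)
Unique types: ('cold', 'farmer', 'field', 'near', 'or', 'quietly', 'sings', 'still', 'strange', 'walks', 'warm')
Vocabulary size: 11

11


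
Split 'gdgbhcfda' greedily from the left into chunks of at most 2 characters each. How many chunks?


'gdgbhcfda' has 9 characters.
Chunking with max size 2:
  Chunk 1: 'gd' (positions 0-1)
  Chunk 2: 'gb' (positions 2-3)
  Chunk 3: 'hc' (positions 4-5)
  Chunk 4: 'fd' (positions 6-7)
  Chunk 5: 'a' (positions 8-8)
Total chunks: ceil(9 / 2) = 5

5


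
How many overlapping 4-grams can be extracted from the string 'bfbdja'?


String 'bfbdja' has length L = 6.
Number of overlapping n-grams = L - n + 1
Substituting: 6 - 4 + 1 = 3

3


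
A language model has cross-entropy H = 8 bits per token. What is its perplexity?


Perplexity formula: PP = 2^H
H = 8
PP = 2^8
Steps: 2^1 = 2, 2^2 = 4, 2^3 = 8, 2^4 = 16, 2^5 = 32, 2^6 = 64, 2^7 = 128, 2^8 = 256
PP = 256

256


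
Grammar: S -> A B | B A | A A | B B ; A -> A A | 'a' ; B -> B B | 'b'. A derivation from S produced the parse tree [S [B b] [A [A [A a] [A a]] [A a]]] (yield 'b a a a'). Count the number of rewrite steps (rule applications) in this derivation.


Every bracketed nonterminal node [X ...] in the tree is produced by exactly one rule application.
Reading the tree off as a leftmost derivation:
  Step 1: S  =>  B A   (applied S -> B A)
  Step 2: B A  =>  b A   (applied B -> b)
  Step 3: b A  =>  b A A   (applied A -> A A)
  Step 4: b A A  =>  b A A A   (applied A -> A A)
  Step 5: b A A A  =>  b a A A   (applied A -> a)
  Step 6: b a A A  =>  b a a A   (applied A -> a)
  Step 7: b a a A  =>  b a a a   (applied A -> a)
Final yield: b a a a
Total rewrite steps: 7

7


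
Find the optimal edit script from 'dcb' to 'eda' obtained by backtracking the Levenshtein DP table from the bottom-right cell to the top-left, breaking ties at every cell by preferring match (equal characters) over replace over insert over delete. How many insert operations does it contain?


Edit distance = 3. Backtracking from cell (3, 3) with preference match > replace > insert > delete,
then listing the resulting alignment 'dcb' -> 'eda' left to right:
  Step 1: replace d->e
  Step 2: replace c->d
  Step 3: replace b->a
Total insertions: 0

0


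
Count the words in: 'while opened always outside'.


Counting words by splitting on spaces:
  Word 1: 'while'
  Word 2: 'opened'
  Word 3: 'always'
  Word 4: 'outside'
Total words: 4

4


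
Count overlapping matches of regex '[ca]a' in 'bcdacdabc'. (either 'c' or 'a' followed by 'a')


Pattern: [ca]a means either 'c' or 'a' followed by 'a'.
Scanning 'bcdacdabc' position-by-position:
  Pos 0: window 'bc' -> no
  Pos 1: window 'cd' -> no
  Pos 2: window 'da' -> no
  Pos 3: window 'ac' -> no
  Pos 4: window 'cd' -> no
  Pos 5: window 'da' -> no
  Pos 6: window 'ab' -> no
  Pos 7: window 'bc' -> no
  Pos 8: window 'c' -> no
Total matches: 0

0


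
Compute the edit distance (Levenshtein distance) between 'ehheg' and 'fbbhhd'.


Building DP table for s1='ehheg' (len 5) and s2='fbbhhd' (len 6):
       f  b  b  h  h  d
    0  1  2  3  4  5  6
  e 1  1  2  3  4  5  6
  h 2  2  2  3  3  4  5
  h 3  3  3  3  3  3  4
  e 4  4  4  4  4  4  4
  g 5  5  5  5  5  5  5
Edit distance = dp[5][6] = 5

5


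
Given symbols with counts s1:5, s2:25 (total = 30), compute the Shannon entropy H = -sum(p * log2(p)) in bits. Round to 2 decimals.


Computing entropy H = -sum(p_i * log2(p_i)):
  s1: p = 5/30 = 0.1667, -p*log2(p) = 0.4308
  s2: p = 25/30 = 0.8333, -p*log2(p) = 0.2192
H = sum of terms = 0.6500
Rounded to 2 decimals: 0.65

0.65


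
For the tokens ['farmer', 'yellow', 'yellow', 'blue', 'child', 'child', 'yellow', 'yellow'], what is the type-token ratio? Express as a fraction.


Tokens: 8
Unique types: ('blue', 'child', 'farmer', 'yellow') = 4
TTR = 4/8
Simplify: divide both by 4 -> 1/2
TTR = 1/2

1/2


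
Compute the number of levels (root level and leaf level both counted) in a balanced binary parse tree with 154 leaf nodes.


In a balanced binary tree with n leaves the deepest leaf is ceil(log2(n)) edges below the root,
so counting node levels inclusive of root and leaves gives ceil(log2(n)) + 1 levels.
log2(154) = 7.2668
ceil(7.2668) = 8
levels = 8 + 1 = 9

9


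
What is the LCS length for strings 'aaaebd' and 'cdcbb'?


DP table for LCS of 'aaaebd' and 'cdcbb':
       c  d  c  b  b
    0  0  0  0  0  0
  a 0  0  0  0  0  0
  a 0  0  0  0  0  0
  a 0  0  0  0  0  0
  e 0  0  0  0  0  0
  b 0  0  0  0  1  1
  d 0  0  1  1  1  1
LCS: 'b'
LCS length = 1

1


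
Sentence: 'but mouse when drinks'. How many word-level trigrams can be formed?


Word trigrams from [4] words:
  Trigram 1: (but mouse when)
  Trigram 2: (mouse when drinks)
Total word trigrams: 4 - 2 = 2

2


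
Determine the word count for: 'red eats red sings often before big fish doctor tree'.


Counting words by splitting on spaces:
  Word 1: 'red'
  Word 2: 'eats'
  Word 3: 'red'
  Word 4: 'sings'
  Word 5: 'often'
  Word 6: 'before'
  Word 7: 'big'
  Word 8: 'fish'
  Word 9: 'doctor'
  Word 10: 'tree'
Total words: 10

10


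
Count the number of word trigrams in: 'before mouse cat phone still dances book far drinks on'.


Word trigrams from [10] words:
  Trigram 1: (before mouse cat)
  Trigram 2: (mouse cat phone)
  Trigram 3: (cat phone still)
  Trigram 4: (phone still dances)
  Trigram 5: (still dances book)
  Trigram 6: (dances book far)
  Trigram 7: (book far drinks)
  Trigram 8: (far drinks on)
Total word trigrams: 10 - 2 = 8

8


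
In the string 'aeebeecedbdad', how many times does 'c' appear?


Scanning 'aeebeecedbdad' for 'c':
  Position 6: 'c' -> MATCH (count: 1)
Total occurrences of 'c': 1

1


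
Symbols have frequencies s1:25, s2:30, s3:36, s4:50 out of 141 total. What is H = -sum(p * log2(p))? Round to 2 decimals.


Computing entropy H = -sum(p_i * log2(p_i)):
  s1: p = 25/141 = 0.1773, -p*log2(p) = 0.4425
  s2: p = 30/141 = 0.2128, -p*log2(p) = 0.4750
  s3: p = 36/141 = 0.2553, -p*log2(p) = 0.5029
  s4: p = 50/141 = 0.3546, -p*log2(p) = 0.5304
H = sum of terms = 1.9508
Rounded to 2 decimals: 1.95

1.95


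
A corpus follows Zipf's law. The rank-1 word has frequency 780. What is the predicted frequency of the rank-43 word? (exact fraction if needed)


Zipf's law: freq(rank) = f1 / rank
f1 = 780, rank = 43
freq = 780 / 43
GCD(780, 43) = 1
Simplified: 780/43

780/43


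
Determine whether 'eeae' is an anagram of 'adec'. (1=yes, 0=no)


Sort characters of 'eeae': 'aeee'
Sort characters of 'adec': 'acde'
Sorted forms differ -> they are NOT anagrams
Result: 0

0


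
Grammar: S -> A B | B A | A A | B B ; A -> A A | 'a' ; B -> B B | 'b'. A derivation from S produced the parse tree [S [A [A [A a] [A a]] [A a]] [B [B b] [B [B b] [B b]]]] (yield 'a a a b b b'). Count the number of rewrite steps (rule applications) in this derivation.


Every bracketed nonterminal node [X ...] in the tree is produced by exactly one rule application.
Reading the tree off as a leftmost derivation:
  Step 1: S  =>  A B   (applied S -> A B)
  Step 2: A B  =>  A A B   (applied A -> A A)
  Step 3: A A B  =>  A A A B   (applied A -> A A)
  Step 4: A A A B  =>  a A A B   (applied A -> a)
  Step 5: a A A B  =>  a a A B   (applied A -> a)
  Step 6: a a A B  =>  a a a B   (applied A -> a)
  Step 7: a a a B  =>  a a a B B   (applied B -> B B)
  Step 8: a a a B B  =>  a a a b B   (applied B -> b)
  Step 9: a a a b B  =>  a a a b B B   (applied B -> B B)
  Step 10: a a a b B B  =>  a a a b b B   (applied B -> b)
  Step 11: a a a b b B  =>  a a a b b b   (applied B -> b)
Final yield: a a a b b b
Total rewrite steps: 11

11


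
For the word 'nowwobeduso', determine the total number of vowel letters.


Scanning each character of 'nowwobeduso':
  Position 1: 'n' -> consonant (running count: 0)
  Position 2: 'o' -> vowel (running count: 1)
  Position 3: 'w' -> consonant (running count: 1)
  Position 4: 'w' -> consonant (running count: 1)
  Position 5: 'o' -> vowel (running count: 2)
  Position 6: 'b' -> consonant (running count: 2)
  Position 7: 'e' -> vowel (running count: 3)
  Position 8: 'd' -> consonant (running count: 3)
  Position 9: 'u' -> vowel (running count: 4)
  Position 10: 's' -> consonant (running count: 4)
  Position 11: 'o' -> vowel (running count: 5)
Total vowels: 5

5


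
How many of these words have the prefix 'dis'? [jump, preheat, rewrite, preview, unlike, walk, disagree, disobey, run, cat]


Checking each word for prefix 'dis':
  'jump' -> no (count: 0)
  'preheat' -> no (count: 0)
  'rewrite' -> no (count: 0)
  'preview' -> no (count: 0)
  'unlike' -> no (count: 0)
  'walk' -> no (count: 0)
  'disagree' -> YES, starts with 'dis' (count: 1)
  'disobey' -> YES, starts with 'dis' (count: 2)
  'run' -> no (count: 2)
  'cat' -> no (count: 2)
Total with prefix 'dis': 2

2


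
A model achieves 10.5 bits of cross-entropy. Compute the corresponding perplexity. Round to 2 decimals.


Perplexity formula: PP = 2^H
H = 10.5
PP = 2^10.5
Decompose: 2^10.5 = 2^10 * 2^0.5 = 2^10 * sqrt(2)
2^10 = 1024, sqrt(2) ~ 1.4142136
PP ~ 1024 * 1.4142136 = 1448.1547264
Rounded to 2 decimals: 1448.15

1448.15


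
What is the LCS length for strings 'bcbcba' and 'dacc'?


DP table for LCS of 'bcbcba' and 'dacc':
       d  a  c  c
    0  0  0  0  0
  b 0  0  0  0  0
  c 0  0  0  1  1
  b 0  0  0  1  1
  c 0  0  0  1  2
  b 0  0  0  1  2
  a 0  0  1  1  2
LCS: 'cc'
LCS length = 2

2


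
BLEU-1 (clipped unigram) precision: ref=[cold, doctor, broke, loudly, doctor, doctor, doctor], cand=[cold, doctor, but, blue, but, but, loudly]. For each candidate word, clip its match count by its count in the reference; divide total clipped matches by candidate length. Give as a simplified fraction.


Reference word counts: {'broke': 1, 'cold': 1, 'doctor': 4, 'loudly': 1}
Checking each candidate word (with clipping):
  'cold' -> in reference (ref count 1, used 1/1) -> match (matches: 1)
  'doctor' -> in reference (ref count 4, used 1/4) -> match (matches: 2)
  'but' -> not in reference -> no match (matches: 2)
  'blue' -> not in reference -> no match (matches: 2)
  'but' -> not in reference -> no match (matches: 2)
  'but' -> not in reference -> no match (matches: 2)
  'loudly' -> in reference (ref count 1, used 1/1) -> match (matches: 3)
Clipped matches: 3, Candidate length: 7
Precision = 3/7

3/7


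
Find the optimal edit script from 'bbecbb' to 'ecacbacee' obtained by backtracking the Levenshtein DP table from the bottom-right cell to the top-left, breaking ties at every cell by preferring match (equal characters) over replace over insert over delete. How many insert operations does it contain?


Edit distance = 7. Backtracking from cell (6, 9) with preference match > replace > insert > delete,
then listing the resulting alignment 'bbecbb' -> 'ecacbacee' left to right:
  Step 1: insert 'e' [insertion #1]
  Step 2: insert 'c' [insertion #2]
  Step 3: insert 'a' [insertion #3]
  Step 4: replace b->c
  Step 5: keep 'b'
  Step 6: replace e->a
  Step 7: keep 'c'
  Step 8: replace b->e
  Step 9: replace b->e
Total insertions: 3

3


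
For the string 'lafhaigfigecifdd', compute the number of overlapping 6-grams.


String 'lafhaigfigecifdd' has length L = 16.
Number of overlapping n-grams = L - n + 1
Substituting: 16 - 6 + 1 = 11

11


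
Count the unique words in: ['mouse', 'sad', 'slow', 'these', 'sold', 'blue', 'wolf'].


Listing all tokens and tracking unique types:
  Token 1: 'mouse' -> NEW (unique so far: 1)
  Token 2: 'sad' -> NEW (unique so far: 2)
  Token 3: 'slow' -> NEW (unique so far: 3)
  Token 4: 'these' -> NEW (unique so far: 4)
  Token 5: 'sold' -> NEW (unique so far: 5)
  Token 6: 'blue' -> NEW (unique so far: 6)
  Token 7: 'wolf' -> NEW (unique so far: 7)
Unique types: ('blue', 'mouse', 'sad', 'slow', 'sold', 'these', 'wolf')
Vocabulary size: 7

7


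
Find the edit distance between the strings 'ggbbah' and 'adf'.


Building DP table for s1='ggbbah' (len 6) and s2='adf' (len 3):
       a  d  f
    0  1  2  3
  g 1  1  2  3
  g 2  2  2  3
  b 3  3  3  3
  b 4  4  4  4
  a 5  4  5  5
  h 6  5  5  6
Edit distance = dp[6][3] = 6

6


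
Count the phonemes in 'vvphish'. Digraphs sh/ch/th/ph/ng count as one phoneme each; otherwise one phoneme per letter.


Parsing 'vvphish' greedily, digraphs first:
  'v' -> consonant phoneme (phonemes so far: 1)
  'v' -> consonant phoneme (phonemes so far: 2)
  'ph' -> digraph (1 consonant phoneme) (phonemes so far: 3)
  'i' -> vowel phoneme (phonemes so far: 4)
  'sh' -> digraph (1 consonant phoneme) (phonemes so far: 5)
Total phonemes: 5

5


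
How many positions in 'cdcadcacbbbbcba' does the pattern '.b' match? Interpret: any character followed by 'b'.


Pattern: .b means any character followed by 'b'.
Scanning 'cdcadcacbbbbcba' position-by-position:
  Pos 0: window 'cd' -> no
  Pos 1: window 'dc' -> no
  Pos 2: window 'ca' -> no
  Pos 3: window 'ad' -> no
  Pos 4: window 'dc' -> no
  Pos 5: window 'ca' -> no
  Pos 6: window 'ac' -> no
  Pos 7: window 'cb' -> MATCH
  Pos 8: window 'bb' -> MATCH
  Pos 9: window 'bb' -> MATCH
  Pos 10: window 'bb' -> MATCH
  Pos 11: window 'bc' -> no
  Pos 12: window 'cb' -> MATCH
  Pos 13: window 'ba' -> no
  Pos 14: window 'a' -> no
Total matches: 5

5


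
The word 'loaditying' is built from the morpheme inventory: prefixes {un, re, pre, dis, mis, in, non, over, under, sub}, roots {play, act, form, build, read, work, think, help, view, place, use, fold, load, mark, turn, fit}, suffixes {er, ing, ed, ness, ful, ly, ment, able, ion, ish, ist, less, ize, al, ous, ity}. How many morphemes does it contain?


Segmenting 'loaditying' against the inventory:
  'load' -> root (morpheme 1)
  'ity' -> suffix (morpheme 2)
  'ing' -> suffix (morpheme 3)
Total morphemes: 3

3


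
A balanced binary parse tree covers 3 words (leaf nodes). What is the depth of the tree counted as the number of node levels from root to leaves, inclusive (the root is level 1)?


In a balanced binary tree with n leaves the deepest leaf is ceil(log2(n)) edges below the root,
so counting node levels inclusive of root and leaves gives ceil(log2(n)) + 1 levels.
log2(3) = 1.5850
ceil(1.5850) = 2
levels = 2 + 1 = 3

3


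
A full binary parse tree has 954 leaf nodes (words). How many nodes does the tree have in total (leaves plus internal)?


Leaf nodes (terminals): 954
Internal nodes = n - 1 = 954 - 1 = 953
Total = leaves + internal = 954 + 953 = 1907

1907


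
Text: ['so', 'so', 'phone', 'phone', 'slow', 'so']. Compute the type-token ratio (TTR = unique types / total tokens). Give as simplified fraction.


Tokens: 6
Unique types: ('phone', 'slow', 'so') = 3
TTR = 3/6
Simplify: divide both by 3 -> 1/2
TTR = 1/2

1/2


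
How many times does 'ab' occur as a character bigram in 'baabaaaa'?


Scanning 'baabaaaa' for bigram 'ab':
  Position 0: 'ba' -> no
  Position 1: 'aa' -> no
  Position 2: 'ab' -> MATCH
  Position 3: 'ba' -> no
  Position 4: 'aa' -> no
  Position 5: 'aa' -> no
  Position 6: 'aa' -> no
Total matches: 1

1


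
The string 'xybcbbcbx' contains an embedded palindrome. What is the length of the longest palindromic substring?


Scanning 'xybcbbcbx' for palindromic substrings.
Substring at positions 2-7: 'bcbbcb'.
Check: reverse('bcbbcb') = 'bcbbcb' -> palindrome confirmed.
Neighbouring characters ('y' / 'x') break symmetry, so it cannot extend further.
No longer palindromic substring exists; longest length = 6

6


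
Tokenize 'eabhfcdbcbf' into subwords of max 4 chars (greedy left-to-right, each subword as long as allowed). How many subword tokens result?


'eabhfcdbcbf' has 11 characters.
Chunking with max size 4:
  Chunk 1: 'eabh' (positions 0-3)
  Chunk 2: 'fcdb' (positions 4-7)
  Chunk 3: 'cbf' (positions 8-10)
Total chunks: ceil(11 / 4) = 3

3


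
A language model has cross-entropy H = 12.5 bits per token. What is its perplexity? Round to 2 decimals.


Perplexity formula: PP = 2^H
H = 12.5
PP = 2^12.5
Decompose: 2^12.5 = 2^12 * 2^0.5 = 2^12 * sqrt(2)
2^12 = 4096, sqrt(2) ~ 1.4142136
PP ~ 4096 * 1.4142136 = 5792.6189056
Rounded to 2 decimals: 5792.62

5792.62


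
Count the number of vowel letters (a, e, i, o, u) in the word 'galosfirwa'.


Scanning each character of 'galosfirwa':
  Position 1: 'g' -> consonant (running count: 0)
  Position 2: 'a' -> vowel (running count: 1)
  Position 3: 'l' -> consonant (running count: 1)
  Position 4: 'o' -> vowel (running count: 2)
  Position 5: 's' -> consonant (running count: 2)
  Position 6: 'f' -> consonant (running count: 2)
  Position 7: 'i' -> vowel (running count: 3)
  Position 8: 'r' -> consonant (running count: 3)
  Position 9: 'w' -> consonant (running count: 3)
  Position 10: 'a' -> vowel (running count: 4)
Total vowels: 4

4


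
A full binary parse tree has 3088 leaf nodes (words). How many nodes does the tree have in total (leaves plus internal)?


Leaf nodes (terminals): 3088
Internal nodes = n - 1 = 3088 - 1 = 3087
Total = leaves + internal = 3088 + 3087 = 6175

6175
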